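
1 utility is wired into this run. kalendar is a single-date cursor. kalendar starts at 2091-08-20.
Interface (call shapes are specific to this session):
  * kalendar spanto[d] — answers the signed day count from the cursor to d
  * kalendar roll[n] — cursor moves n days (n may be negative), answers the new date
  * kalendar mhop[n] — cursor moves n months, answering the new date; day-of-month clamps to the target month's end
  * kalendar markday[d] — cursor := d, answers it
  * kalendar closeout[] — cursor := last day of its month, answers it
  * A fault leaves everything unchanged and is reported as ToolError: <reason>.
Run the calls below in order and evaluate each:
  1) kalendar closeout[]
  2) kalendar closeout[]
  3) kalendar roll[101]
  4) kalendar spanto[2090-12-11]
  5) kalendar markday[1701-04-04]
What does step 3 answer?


Answer: 2091-12-10

Derivation:
-- 1. kalendar closeout() ~> 2091-08-31
-- 2. kalendar closeout() ~> 2091-08-31
-- 3. kalendar roll(n→101) ~> 2091-12-10
-- 4. kalendar spanto(d→2090-12-11) ~> -364
-- 5. kalendar markday(d→1701-04-04) ~> 1701-04-04


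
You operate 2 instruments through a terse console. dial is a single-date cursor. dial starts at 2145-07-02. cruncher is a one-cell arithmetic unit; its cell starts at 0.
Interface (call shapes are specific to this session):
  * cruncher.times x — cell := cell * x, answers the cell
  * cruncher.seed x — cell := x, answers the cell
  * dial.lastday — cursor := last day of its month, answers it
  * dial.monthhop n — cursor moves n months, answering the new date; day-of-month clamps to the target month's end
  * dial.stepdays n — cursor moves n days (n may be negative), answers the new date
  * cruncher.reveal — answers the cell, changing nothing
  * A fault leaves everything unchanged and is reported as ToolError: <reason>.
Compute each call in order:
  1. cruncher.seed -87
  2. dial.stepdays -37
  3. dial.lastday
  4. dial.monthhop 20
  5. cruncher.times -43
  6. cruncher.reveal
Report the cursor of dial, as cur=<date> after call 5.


Answer: cur=2147-01-31

Derivation:
-> cruncher.seed(-87)
<- -87
-> dial.stepdays(-37)
<- 2145-05-26
-> dial.lastday()
<- 2145-05-31
-> dial.monthhop(20)
<- 2147-01-31
-> cruncher.times(-43)
<- 3741
-> cruncher.reveal()
<- 3741


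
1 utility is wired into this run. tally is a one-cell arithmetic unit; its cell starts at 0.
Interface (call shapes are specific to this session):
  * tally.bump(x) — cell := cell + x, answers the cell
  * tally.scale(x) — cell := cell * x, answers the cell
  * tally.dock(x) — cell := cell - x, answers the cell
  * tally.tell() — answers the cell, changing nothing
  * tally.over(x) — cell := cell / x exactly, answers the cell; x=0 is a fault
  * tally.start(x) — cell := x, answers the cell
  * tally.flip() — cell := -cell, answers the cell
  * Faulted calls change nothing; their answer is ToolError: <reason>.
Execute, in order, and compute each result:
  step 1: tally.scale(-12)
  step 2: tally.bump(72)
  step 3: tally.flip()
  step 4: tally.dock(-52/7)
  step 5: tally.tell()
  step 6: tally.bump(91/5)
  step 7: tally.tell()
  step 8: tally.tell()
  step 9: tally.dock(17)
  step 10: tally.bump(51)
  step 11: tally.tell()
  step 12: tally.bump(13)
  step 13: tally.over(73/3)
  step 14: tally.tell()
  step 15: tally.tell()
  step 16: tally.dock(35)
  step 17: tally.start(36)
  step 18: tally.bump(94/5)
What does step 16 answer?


-> tally.scale(x→-12)
<- 0
-> tally.bump(x→72)
<- 72
-> tally.flip()
<- -72
-> tally.dock(x→-52/7)
<- -452/7
-> tally.tell()
<- -452/7
-> tally.bump(x→91/5)
<- -1623/35
-> tally.tell()
<- -1623/35
-> tally.tell()
<- -1623/35
-> tally.dock(x→17)
<- -2218/35
-> tally.bump(x→51)
<- -433/35
-> tally.tell()
<- -433/35
-> tally.bump(x→13)
<- 22/35
-> tally.over(x→73/3)
<- 66/2555
-> tally.tell()
<- 66/2555
-> tally.tell()
<- 66/2555
-> tally.dock(x→35)
<- -89359/2555
-> tally.start(x→36)
<- 36
-> tally.bump(x→94/5)
<- 274/5

Answer: -89359/2555


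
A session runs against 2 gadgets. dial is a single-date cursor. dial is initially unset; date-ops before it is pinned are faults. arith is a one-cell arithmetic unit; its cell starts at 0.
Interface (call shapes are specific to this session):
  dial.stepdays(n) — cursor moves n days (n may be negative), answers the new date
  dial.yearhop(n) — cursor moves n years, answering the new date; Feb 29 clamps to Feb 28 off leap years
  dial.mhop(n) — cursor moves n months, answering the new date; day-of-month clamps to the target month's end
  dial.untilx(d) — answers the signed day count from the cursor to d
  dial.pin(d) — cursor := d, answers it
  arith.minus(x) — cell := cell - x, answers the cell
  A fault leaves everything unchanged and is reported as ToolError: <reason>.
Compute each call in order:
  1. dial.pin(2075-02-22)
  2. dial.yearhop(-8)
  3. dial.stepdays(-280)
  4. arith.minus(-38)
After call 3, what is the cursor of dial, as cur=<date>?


Answer: cur=2066-05-18

Derivation:
Now I run dial.pin with 2075-02-22: 2075-02-22.
Invoking dial.yearhop with -8: 2067-02-22.
Then dial.stepdays with -280, which returns 2066-05-18.
Calling arith.minus with -38, — result: 38.


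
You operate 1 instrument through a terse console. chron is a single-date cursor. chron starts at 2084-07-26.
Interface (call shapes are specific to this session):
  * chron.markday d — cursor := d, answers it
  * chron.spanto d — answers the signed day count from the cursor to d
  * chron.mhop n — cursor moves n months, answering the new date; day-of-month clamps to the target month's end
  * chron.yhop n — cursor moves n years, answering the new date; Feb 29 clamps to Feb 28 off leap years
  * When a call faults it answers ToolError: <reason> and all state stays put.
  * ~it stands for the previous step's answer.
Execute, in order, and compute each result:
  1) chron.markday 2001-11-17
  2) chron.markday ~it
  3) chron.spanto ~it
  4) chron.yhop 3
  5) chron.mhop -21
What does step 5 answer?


>>> chron.markday d=2001-11-17
:: 2001-11-17
>>> chron.markday d=~it
:: 2001-11-17
>>> chron.spanto d=~it
:: 0
>>> chron.yhop n=3
:: 2004-11-17
>>> chron.mhop n=-21
:: 2003-02-17

Answer: 2003-02-17


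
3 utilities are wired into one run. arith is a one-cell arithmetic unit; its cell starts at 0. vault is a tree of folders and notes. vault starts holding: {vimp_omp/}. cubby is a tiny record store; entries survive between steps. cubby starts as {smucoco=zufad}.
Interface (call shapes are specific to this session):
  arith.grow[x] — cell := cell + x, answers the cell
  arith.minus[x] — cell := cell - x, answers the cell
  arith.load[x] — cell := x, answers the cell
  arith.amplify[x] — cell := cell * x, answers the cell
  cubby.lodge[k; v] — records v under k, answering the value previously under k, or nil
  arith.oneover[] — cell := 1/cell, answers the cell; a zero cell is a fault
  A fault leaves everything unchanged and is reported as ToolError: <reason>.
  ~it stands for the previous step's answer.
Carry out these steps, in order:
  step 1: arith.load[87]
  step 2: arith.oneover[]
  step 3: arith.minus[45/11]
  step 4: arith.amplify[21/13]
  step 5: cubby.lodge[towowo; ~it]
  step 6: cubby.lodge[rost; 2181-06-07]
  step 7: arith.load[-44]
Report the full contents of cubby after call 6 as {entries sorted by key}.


Answer: {rost=2181-06-07, smucoco=zufad, towowo=-27328/4147}

Derivation:
-> arith.load(x→87)
<- 87
-> arith.oneover()
<- 1/87
-> arith.minus(x→45/11)
<- -3904/957
-> arith.amplify(x→21/13)
<- -27328/4147
-> cubby.lodge(k→towowo, v→~it)
<- nil
-> cubby.lodge(k→rost, v→2181-06-07)
<- nil
-> arith.load(x→-44)
<- -44


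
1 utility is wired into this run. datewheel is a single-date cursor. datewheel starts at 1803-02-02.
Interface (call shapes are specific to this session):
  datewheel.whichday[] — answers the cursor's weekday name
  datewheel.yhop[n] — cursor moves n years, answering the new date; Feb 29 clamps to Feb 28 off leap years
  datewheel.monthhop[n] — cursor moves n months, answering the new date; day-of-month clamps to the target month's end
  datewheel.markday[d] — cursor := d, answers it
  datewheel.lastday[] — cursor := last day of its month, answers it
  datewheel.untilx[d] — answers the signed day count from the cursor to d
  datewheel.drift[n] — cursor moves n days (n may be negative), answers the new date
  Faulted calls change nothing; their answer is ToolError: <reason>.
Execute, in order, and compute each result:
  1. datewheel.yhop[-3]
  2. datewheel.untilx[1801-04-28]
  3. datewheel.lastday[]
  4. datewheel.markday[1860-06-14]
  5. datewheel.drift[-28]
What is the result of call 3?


-- 1. yhop(-3) == 1800-02-02
-- 2. untilx(1801-04-28) == 450
-- 3. lastday() == 1800-02-28
-- 4. markday(1860-06-14) == 1860-06-14
-- 5. drift(-28) == 1860-05-17

Answer: 1800-02-28


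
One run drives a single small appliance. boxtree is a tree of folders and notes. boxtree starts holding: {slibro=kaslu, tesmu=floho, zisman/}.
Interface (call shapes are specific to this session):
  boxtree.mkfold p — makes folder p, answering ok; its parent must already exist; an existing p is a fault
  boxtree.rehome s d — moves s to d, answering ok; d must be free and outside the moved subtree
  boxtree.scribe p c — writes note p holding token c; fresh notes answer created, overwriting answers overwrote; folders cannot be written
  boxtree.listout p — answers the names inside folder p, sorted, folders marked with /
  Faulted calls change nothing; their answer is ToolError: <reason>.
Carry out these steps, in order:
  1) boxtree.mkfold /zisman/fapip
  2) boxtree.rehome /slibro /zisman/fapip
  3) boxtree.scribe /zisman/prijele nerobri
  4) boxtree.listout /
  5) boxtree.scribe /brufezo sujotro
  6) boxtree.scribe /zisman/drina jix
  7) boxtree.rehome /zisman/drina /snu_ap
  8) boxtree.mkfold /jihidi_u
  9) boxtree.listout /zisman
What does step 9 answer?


Answer: [fapip/, prijele]

Derivation:
I run boxtree.mkfold with /zisman/fapip, and see ok.
Using boxtree.rehome with /slibro, /zisman/fapip, — result: ToolError: exists.
Now I run boxtree.scribe with /zisman/prijele, nerobri, — result: created.
Then boxtree.listout with /, giving [slibro, tesmu, zisman/].
Then boxtree.scribe with /brufezo, sujotro, and get created.
Now I run boxtree.scribe with /zisman/drina, jix, which returns created.
Using boxtree.rehome with /zisman/drina, /snu_ap, → ok.
Using boxtree.mkfold with /jihidi_u, → ok.
Invoking boxtree.listout with /zisman: [fapip/, prijele].


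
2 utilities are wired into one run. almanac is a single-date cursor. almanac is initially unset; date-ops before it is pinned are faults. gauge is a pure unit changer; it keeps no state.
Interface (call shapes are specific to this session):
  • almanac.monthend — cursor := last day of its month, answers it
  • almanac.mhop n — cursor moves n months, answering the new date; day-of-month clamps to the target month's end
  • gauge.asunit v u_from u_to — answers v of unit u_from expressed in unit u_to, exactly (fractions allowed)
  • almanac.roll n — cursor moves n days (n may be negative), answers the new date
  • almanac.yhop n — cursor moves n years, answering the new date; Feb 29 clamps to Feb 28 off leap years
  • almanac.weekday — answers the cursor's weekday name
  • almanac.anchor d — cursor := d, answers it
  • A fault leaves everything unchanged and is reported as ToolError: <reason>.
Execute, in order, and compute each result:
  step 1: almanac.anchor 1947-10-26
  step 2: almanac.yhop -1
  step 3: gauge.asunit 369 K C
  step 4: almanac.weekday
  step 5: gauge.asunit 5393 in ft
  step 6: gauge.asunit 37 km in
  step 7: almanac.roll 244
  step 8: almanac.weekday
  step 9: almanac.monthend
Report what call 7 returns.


Answer: 1947-06-27

Derivation:
% almanac.anchor(d='1947-10-26') => 1947-10-26
% almanac.yhop(n='-1') => 1946-10-26
% gauge.asunit(v='369', u_from='K', u_to='C') => 1917/20
% almanac.weekday() => Saturday
% gauge.asunit(v='5393', u_from='in', u_to='ft') => 5393/12
% gauge.asunit(v='37', u_from='km', u_to='in') => 185000000/127
% almanac.roll(n='244') => 1947-06-27
% almanac.weekday() => Friday
% almanac.monthend() => 1947-06-30


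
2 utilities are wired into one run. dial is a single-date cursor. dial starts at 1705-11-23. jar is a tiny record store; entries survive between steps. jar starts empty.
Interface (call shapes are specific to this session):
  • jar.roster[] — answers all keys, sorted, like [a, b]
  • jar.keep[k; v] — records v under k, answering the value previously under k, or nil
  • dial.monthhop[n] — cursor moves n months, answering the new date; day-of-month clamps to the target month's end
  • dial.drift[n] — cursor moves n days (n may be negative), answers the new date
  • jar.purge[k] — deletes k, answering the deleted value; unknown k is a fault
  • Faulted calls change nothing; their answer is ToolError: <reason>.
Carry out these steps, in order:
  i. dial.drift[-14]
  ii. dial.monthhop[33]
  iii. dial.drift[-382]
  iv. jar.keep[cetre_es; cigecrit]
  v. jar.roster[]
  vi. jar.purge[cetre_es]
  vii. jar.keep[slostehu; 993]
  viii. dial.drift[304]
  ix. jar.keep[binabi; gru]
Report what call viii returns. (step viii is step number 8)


Act: dial.drift[n→-14]
Obs: 1705-11-09
Act: dial.monthhop[n→33]
Obs: 1708-08-09
Act: dial.drift[n→-382]
Obs: 1707-07-24
Act: jar.keep[k→cetre_es; v→cigecrit]
Obs: nil
Act: jar.roster[]
Obs: [cetre_es]
Act: jar.purge[k→cetre_es]
Obs: cigecrit
Act: jar.keep[k→slostehu; v→993]
Obs: nil
Act: dial.drift[n→304]
Obs: 1708-05-23
Act: jar.keep[k→binabi; v→gru]
Obs: nil

Answer: 1708-05-23


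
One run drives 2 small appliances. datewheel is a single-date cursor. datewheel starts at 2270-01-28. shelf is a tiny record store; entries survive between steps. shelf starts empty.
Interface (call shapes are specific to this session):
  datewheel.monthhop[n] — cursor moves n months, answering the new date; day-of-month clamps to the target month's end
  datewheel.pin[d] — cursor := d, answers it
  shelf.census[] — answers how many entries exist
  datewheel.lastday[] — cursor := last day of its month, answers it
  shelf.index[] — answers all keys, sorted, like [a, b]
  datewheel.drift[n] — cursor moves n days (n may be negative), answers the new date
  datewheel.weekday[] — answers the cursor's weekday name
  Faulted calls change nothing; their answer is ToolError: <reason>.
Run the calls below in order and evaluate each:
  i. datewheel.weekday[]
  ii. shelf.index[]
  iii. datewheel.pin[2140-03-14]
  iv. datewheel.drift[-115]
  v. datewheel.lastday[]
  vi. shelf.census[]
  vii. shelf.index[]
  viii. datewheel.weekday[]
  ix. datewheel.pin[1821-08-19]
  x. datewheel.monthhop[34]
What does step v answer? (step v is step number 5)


$ weekday
= Friday
$ index
= []
$ pin d='2140-03-14'
= 2140-03-14
$ drift n='-115'
= 2139-11-20
$ lastday
= 2139-11-30
$ census
= 0
$ index
= []
$ weekday
= Monday
$ pin d='1821-08-19'
= 1821-08-19
$ monthhop n='34'
= 1824-06-19

Answer: 2139-11-30


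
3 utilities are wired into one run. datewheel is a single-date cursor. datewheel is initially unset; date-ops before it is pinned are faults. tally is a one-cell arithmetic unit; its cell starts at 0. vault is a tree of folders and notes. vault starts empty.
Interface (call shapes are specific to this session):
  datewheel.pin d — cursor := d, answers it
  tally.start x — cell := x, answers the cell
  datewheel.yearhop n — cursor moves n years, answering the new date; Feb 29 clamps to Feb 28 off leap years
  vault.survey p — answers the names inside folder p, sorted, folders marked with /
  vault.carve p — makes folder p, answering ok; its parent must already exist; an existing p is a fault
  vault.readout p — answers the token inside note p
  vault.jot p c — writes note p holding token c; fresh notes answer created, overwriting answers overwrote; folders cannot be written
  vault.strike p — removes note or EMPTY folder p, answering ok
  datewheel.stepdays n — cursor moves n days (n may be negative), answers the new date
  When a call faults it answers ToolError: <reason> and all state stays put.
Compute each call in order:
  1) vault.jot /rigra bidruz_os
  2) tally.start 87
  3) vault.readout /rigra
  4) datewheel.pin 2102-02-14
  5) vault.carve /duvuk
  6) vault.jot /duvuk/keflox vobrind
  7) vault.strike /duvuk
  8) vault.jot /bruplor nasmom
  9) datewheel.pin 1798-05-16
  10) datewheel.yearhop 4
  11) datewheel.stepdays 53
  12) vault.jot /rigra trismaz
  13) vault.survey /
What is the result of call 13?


Using vault.jot on p='/rigra', c='bidruz_os': created.
I use tally.start on x='87', and get 87.
Now I run vault.readout on p='/rigra', giving bidruz_os.
Now I run datewheel.pin on d='2102-02-14', and see 2102-02-14.
I invoke vault.carve on p='/duvuk', — result: ok.
Next I call vault.jot on p='/duvuk/keflox', c='vobrind', and get created.
I run vault.strike on p='/duvuk': ToolError: not empty.
I run vault.jot on p='/bruplor', c='nasmom', — result: created.
I run datewheel.pin on d='1798-05-16': 1798-05-16.
Next I call datewheel.yearhop on n='4', and observe 1802-05-16.
I invoke datewheel.stepdays on n='53', — result: 1802-07-08.
I run vault.jot on p='/rigra', c='trismaz', yielding overwrote.
Then vault.survey on p='/', which returns [bruplor, duvuk/, rigra].

Answer: [bruplor, duvuk/, rigra]


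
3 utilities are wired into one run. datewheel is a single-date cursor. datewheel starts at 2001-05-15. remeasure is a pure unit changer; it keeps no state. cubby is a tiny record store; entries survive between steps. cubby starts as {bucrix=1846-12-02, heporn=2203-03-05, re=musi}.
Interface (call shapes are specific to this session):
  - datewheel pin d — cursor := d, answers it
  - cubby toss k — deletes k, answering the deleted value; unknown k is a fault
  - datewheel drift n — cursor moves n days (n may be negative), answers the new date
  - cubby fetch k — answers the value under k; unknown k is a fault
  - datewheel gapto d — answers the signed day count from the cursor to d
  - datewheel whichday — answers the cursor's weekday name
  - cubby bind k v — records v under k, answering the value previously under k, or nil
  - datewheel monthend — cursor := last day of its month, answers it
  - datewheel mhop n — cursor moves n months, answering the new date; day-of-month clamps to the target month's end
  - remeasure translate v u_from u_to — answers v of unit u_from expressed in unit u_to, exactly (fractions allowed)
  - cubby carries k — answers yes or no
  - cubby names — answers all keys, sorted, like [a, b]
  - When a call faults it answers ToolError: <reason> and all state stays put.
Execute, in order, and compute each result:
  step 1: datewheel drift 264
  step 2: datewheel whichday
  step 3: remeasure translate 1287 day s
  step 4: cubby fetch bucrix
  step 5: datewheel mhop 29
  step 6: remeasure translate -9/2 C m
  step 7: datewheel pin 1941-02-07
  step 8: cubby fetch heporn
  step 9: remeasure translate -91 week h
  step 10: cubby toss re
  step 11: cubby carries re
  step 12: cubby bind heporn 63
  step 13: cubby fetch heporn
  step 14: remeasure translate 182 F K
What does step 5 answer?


Answer: 2004-07-03

Derivation:
I call datewheel drift passing 264, and observe 2002-02-03.
I invoke datewheel whichday(), giving Sunday.
I invoke remeasure translate passing 1287, day, s, and observe 111196800.
Then cubby fetch passing bucrix, yielding 1846-12-02.
I run datewheel mhop passing 29, giving 2004-07-03.
I run remeasure translate passing -9/2, C, m, → ToolError: incompatible units.
Using datewheel pin passing 1941-02-07, which returns 1941-02-07.
I invoke cubby fetch passing heporn, and see 2203-03-05.
Using remeasure translate passing -91, week, h, which returns -15288.
Then cubby toss passing re, yielding musi.
Now I run cubby carries passing re, → no.
I use cubby bind passing heporn, 63, and observe 2203-03-05.
I run cubby fetch passing heporn: 63.
I use remeasure translate passing 182, F, K, → 21389/60.


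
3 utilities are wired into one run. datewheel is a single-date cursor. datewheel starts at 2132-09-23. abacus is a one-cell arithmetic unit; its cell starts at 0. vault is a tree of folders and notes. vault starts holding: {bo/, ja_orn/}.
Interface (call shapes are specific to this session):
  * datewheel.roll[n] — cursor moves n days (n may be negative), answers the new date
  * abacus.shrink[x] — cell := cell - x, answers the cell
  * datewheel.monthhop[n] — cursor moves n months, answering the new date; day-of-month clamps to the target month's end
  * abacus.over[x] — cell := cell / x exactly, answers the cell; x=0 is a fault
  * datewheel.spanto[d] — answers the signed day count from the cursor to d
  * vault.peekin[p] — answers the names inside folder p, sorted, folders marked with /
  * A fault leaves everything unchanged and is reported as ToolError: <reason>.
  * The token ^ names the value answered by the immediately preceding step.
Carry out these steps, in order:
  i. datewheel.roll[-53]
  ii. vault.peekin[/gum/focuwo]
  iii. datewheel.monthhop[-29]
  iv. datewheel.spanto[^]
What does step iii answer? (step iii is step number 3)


Answer: 2130-03-01

Derivation:
! datewheel.roll(-53) == 2132-08-01
! vault.peekin(/gum/focuwo) == ToolError: not found
! datewheel.monthhop(-29) == 2130-03-01
! datewheel.spanto(^) == 0


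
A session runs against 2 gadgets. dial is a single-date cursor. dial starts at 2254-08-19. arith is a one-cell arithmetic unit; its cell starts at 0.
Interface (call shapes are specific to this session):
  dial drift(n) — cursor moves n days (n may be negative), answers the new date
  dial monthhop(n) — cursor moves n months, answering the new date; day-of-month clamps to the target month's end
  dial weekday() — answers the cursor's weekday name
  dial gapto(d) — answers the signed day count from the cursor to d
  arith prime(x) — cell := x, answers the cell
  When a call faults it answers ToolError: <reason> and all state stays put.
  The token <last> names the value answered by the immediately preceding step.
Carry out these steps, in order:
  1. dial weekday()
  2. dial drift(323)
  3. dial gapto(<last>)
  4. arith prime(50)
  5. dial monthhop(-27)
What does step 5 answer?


~$ dial weekday
:: Saturday
~$ dial drift n=323
:: 2255-07-08
~$ dial gapto d=<last>
:: 0
~$ arith prime x=50
:: 50
~$ dial monthhop n=-27
:: 2253-04-08

Answer: 2253-04-08


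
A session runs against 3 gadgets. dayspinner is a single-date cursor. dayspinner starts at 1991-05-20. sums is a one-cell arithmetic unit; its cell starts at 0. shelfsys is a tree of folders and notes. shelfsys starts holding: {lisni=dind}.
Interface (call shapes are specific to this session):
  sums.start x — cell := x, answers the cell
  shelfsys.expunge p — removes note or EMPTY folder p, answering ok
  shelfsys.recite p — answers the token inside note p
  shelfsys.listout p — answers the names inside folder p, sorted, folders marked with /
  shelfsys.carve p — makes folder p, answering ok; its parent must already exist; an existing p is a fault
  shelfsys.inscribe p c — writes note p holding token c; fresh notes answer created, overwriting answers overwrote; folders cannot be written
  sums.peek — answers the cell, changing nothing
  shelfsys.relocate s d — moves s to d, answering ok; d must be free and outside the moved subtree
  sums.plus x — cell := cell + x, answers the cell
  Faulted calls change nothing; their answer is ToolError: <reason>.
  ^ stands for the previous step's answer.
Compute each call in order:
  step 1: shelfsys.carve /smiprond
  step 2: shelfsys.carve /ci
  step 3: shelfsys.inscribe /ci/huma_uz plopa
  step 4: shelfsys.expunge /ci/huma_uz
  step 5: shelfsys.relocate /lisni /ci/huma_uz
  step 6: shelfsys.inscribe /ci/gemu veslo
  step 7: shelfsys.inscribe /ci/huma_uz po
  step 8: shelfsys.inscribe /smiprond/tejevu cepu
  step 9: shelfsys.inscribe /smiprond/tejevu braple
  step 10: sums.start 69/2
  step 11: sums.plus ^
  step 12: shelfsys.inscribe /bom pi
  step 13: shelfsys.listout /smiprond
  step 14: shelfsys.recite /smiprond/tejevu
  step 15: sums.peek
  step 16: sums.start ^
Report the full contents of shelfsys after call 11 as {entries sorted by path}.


Answer: {ci/, ci/gemu=veslo, ci/huma_uz=po, smiprond/, smiprond/tejevu=braple}

Derivation:
>> shelfsys.carve(p→/smiprond)
<< ok
>> shelfsys.carve(p→/ci)
<< ok
>> shelfsys.inscribe(p→/ci/huma_uz, c→plopa)
<< created
>> shelfsys.expunge(p→/ci/huma_uz)
<< ok
>> shelfsys.relocate(s→/lisni, d→/ci/huma_uz)
<< ok
>> shelfsys.inscribe(p→/ci/gemu, c→veslo)
<< created
>> shelfsys.inscribe(p→/ci/huma_uz, c→po)
<< overwrote
>> shelfsys.inscribe(p→/smiprond/tejevu, c→cepu)
<< created
>> shelfsys.inscribe(p→/smiprond/tejevu, c→braple)
<< overwrote
>> sums.start(x→69/2)
<< 69/2
>> sums.plus(x→^)
<< 69
>> shelfsys.inscribe(p→/bom, c→pi)
<< created
>> shelfsys.listout(p→/smiprond)
<< [tejevu]
>> shelfsys.recite(p→/smiprond/tejevu)
<< braple
>> sums.peek()
<< 69
>> sums.start(x→^)
<< 69


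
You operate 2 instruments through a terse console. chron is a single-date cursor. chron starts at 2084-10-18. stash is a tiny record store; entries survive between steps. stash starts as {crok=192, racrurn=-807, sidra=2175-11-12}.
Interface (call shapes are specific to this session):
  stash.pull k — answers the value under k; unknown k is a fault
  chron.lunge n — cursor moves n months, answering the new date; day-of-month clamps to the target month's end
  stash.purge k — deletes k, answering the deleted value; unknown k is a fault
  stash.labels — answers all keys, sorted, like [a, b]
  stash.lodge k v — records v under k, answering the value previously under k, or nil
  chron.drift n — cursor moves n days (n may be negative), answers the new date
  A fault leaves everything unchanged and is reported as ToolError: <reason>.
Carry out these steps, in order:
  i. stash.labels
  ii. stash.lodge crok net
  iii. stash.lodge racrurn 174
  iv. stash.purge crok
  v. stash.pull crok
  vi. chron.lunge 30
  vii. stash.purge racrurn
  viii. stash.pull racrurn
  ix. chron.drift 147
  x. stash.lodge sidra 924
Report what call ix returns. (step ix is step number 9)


Act: stash.labels[]
Obs: [crok, racrurn, sidra]
Act: stash.lodge[crok; net]
Obs: 192
Act: stash.lodge[racrurn; 174]
Obs: -807
Act: stash.purge[crok]
Obs: net
Act: stash.pull[crok]
Obs: ToolError: no such key crok
Act: chron.lunge[30]
Obs: 2087-04-18
Act: stash.purge[racrurn]
Obs: 174
Act: stash.pull[racrurn]
Obs: ToolError: no such key racrurn
Act: chron.drift[147]
Obs: 2087-09-12
Act: stash.lodge[sidra; 924]
Obs: 2175-11-12

Answer: 2087-09-12


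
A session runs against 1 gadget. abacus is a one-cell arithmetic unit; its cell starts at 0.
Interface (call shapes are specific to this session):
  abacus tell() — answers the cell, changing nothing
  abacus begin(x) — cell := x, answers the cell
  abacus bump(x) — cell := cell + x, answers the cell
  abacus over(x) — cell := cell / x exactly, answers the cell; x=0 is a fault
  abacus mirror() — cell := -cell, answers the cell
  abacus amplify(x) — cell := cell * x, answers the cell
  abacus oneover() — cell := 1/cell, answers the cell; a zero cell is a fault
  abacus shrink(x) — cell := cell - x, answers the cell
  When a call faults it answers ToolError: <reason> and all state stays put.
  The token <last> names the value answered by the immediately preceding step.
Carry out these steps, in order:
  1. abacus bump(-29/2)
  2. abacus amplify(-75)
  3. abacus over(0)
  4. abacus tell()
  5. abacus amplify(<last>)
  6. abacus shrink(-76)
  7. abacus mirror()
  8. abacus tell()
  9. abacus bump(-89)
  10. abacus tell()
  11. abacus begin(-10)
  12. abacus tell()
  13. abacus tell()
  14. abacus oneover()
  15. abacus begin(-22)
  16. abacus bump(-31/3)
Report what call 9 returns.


Answer: -4731285/4

Derivation:
→ abacus bump(x: -29/2)
← -29/2
→ abacus amplify(x: -75)
← 2175/2
→ abacus over(x: 0)
← ToolError: division by zero
→ abacus tell()
← 2175/2
→ abacus amplify(x: <last>)
← 4730625/4
→ abacus shrink(x: -76)
← 4730929/4
→ abacus mirror()
← -4730929/4
→ abacus tell()
← -4730929/4
→ abacus bump(x: -89)
← -4731285/4
→ abacus tell()
← -4731285/4
→ abacus begin(x: -10)
← -10
→ abacus tell()
← -10
→ abacus tell()
← -10
→ abacus oneover()
← -1/10
→ abacus begin(x: -22)
← -22
→ abacus bump(x: -31/3)
← -97/3


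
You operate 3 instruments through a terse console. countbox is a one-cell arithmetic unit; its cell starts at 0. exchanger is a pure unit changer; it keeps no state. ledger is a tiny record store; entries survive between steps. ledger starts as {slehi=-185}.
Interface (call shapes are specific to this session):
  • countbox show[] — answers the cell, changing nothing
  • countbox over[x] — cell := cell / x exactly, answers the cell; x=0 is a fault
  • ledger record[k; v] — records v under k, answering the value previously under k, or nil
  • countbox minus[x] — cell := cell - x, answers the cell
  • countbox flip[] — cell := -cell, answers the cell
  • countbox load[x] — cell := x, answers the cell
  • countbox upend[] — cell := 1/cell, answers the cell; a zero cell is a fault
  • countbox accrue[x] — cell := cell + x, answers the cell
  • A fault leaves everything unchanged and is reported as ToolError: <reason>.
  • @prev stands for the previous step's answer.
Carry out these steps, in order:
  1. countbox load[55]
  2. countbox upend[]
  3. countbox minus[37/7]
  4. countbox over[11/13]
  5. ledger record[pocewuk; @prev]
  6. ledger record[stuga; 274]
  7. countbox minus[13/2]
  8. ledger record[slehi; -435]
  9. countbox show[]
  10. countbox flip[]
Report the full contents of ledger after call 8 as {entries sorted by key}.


Answer: {pocewuk=-26364/4235, slehi=-435, stuga=274}

Derivation:
// countbox load(x='55') ~> 55
// countbox upend() ~> 1/55
// countbox minus(x='37/7') ~> -2028/385
// countbox over(x='11/13') ~> -26364/4235
// ledger record(k='pocewuk', v='@prev') ~> nil
// ledger record(k='stuga', v='274') ~> nil
// countbox minus(x='13/2') ~> -107783/8470
// ledger record(k='slehi', v='-435') ~> -185
// countbox show() ~> -107783/8470
// countbox flip() ~> 107783/8470


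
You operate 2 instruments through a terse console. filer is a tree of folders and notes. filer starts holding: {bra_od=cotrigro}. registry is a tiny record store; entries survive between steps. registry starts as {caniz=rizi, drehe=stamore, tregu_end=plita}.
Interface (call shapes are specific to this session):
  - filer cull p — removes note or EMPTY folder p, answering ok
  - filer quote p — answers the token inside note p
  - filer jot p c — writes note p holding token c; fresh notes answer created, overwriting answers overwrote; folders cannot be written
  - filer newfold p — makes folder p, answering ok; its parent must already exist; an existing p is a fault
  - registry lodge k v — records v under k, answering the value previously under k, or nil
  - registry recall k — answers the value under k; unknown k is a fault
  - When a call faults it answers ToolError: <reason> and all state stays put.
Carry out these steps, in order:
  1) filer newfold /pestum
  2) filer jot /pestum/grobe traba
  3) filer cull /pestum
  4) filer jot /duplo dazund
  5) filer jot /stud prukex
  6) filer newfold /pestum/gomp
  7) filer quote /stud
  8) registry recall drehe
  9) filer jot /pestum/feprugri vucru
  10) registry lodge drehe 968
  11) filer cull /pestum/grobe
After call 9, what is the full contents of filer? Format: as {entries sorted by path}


Answer: {bra_od=cotrigro, duplo=dazund, pestum/, pestum/feprugri=vucru, pestum/gomp/, pestum/grobe=traba, stud=prukex}

Derivation:
→ filer newfold(/pestum)
← ok
→ filer jot(/pestum/grobe, traba)
← created
→ filer cull(/pestum)
← ToolError: not empty
→ filer jot(/duplo, dazund)
← created
→ filer jot(/stud, prukex)
← created
→ filer newfold(/pestum/gomp)
← ok
→ filer quote(/stud)
← prukex
→ registry recall(drehe)
← stamore
→ filer jot(/pestum/feprugri, vucru)
← created
→ registry lodge(drehe, 968)
← stamore
→ filer cull(/pestum/grobe)
← ok


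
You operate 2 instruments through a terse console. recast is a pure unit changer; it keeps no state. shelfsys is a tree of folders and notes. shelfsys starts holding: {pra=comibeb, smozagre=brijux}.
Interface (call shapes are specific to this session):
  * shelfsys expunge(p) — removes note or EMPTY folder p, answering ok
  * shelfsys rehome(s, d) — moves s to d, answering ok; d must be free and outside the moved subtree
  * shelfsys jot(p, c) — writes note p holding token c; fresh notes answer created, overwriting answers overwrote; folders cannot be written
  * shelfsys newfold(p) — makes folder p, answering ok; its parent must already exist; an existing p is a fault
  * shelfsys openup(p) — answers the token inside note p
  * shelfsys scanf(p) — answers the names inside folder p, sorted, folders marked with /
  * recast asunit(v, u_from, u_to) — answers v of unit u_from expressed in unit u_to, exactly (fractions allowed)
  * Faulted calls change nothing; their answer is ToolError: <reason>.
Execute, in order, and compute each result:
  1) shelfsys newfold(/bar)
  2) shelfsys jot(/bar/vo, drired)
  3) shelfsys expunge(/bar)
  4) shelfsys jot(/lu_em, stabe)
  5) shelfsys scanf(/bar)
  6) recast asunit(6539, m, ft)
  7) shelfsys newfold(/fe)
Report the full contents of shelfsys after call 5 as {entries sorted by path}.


% shelfsys newfold /bar
  ok
% shelfsys jot /bar/vo drired
  created
% shelfsys expunge /bar
  ToolError: not empty
% shelfsys jot /lu_em stabe
  created
% shelfsys scanf /bar
  [vo]
% recast asunit 6539 m ft
  8173750/381
% shelfsys newfold /fe
  ok

Answer: {bar/, bar/vo=drired, lu_em=stabe, pra=comibeb, smozagre=brijux}


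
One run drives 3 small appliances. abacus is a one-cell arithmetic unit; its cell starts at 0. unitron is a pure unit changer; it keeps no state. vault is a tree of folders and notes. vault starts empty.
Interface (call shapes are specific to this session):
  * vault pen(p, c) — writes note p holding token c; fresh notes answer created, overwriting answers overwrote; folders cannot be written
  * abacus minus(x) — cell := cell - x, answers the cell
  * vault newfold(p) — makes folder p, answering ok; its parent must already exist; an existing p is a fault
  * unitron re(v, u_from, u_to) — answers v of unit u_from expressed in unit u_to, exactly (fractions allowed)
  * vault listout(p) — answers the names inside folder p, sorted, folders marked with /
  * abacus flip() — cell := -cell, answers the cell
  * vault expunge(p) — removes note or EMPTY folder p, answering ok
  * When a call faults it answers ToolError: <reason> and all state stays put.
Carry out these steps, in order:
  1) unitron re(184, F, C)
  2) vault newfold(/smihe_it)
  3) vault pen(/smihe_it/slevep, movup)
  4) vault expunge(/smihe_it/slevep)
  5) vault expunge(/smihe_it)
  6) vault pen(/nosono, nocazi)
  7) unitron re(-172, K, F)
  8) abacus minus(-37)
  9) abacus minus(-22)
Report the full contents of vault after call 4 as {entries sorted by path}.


// 1. unitron re(184, F, C) -> 760/9
// 2. vault newfold(/smihe_it) -> ok
// 3. vault pen(/smihe_it/slevep, movup) -> created
// 4. vault expunge(/smihe_it/slevep) -> ok
// 5. vault expunge(/smihe_it) -> ok
// 6. vault pen(/nosono, nocazi) -> created
// 7. unitron re(-172, K, F) -> -76927/100
// 8. abacus minus(-37) -> 37
// 9. abacus minus(-22) -> 59

Answer: {smihe_it/}


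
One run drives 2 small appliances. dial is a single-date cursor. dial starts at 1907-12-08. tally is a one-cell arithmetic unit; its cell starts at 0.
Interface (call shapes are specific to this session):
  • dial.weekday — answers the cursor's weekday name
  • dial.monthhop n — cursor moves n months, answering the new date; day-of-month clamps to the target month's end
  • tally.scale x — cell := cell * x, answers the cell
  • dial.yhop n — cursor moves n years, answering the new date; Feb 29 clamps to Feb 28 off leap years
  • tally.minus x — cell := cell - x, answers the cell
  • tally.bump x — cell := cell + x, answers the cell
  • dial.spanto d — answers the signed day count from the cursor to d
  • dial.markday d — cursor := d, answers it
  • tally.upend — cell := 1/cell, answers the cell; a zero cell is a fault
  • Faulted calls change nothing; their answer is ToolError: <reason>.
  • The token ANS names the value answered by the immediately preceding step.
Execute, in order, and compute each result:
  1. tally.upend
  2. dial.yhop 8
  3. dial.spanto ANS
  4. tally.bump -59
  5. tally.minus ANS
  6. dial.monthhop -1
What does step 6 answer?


Act: upend[]
Obs: ToolError: reciprocal of zero
Act: yhop[n: 8]
Obs: 1915-12-08
Act: spanto[d: ANS]
Obs: 0
Act: bump[x: -59]
Obs: -59
Act: minus[x: ANS]
Obs: 0
Act: monthhop[n: -1]
Obs: 1915-11-08

Answer: 1915-11-08


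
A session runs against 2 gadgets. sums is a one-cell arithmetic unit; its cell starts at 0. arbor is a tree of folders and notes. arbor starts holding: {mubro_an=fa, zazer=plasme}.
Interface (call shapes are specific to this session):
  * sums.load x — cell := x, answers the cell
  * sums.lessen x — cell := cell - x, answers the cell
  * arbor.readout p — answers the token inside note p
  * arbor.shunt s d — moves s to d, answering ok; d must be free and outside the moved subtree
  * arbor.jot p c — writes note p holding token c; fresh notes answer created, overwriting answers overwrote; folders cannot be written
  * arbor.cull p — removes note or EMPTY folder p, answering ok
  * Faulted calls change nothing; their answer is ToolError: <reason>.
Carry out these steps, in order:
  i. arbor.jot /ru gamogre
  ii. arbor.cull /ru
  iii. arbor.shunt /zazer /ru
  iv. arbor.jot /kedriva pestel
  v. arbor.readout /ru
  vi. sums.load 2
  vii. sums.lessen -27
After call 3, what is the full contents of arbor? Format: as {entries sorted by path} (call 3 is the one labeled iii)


-- jot(/ru, gamogre) -> created
-- cull(/ru) -> ok
-- shunt(/zazer, /ru) -> ok
-- jot(/kedriva, pestel) -> created
-- readout(/ru) -> plasme
-- load(2) -> 2
-- lessen(-27) -> 29

Answer: {mubro_an=fa, ru=plasme}


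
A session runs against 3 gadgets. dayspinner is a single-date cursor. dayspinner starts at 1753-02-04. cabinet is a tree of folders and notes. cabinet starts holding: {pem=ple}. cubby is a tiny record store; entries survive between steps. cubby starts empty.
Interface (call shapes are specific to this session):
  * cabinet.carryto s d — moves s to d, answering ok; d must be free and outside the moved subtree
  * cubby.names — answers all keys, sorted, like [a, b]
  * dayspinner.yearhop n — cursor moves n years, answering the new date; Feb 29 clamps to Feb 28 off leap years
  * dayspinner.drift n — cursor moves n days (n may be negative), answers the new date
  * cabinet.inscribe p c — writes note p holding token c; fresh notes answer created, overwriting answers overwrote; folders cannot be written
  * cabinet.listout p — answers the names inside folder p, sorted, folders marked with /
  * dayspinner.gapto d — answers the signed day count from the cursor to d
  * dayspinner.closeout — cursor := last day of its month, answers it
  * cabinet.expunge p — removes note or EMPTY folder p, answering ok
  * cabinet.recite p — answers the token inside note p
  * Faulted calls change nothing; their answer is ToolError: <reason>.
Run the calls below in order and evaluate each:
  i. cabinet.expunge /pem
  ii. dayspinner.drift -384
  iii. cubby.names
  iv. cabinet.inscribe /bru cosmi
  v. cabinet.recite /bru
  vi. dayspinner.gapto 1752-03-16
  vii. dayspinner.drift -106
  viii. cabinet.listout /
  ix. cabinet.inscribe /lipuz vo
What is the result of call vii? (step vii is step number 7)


Answer: 1751-10-03

Derivation:
Step: cabinet.expunge[p=/pem]
Result: ok
Step: dayspinner.drift[n=-384]
Result: 1752-01-17
Step: cubby.names[]
Result: []
Step: cabinet.inscribe[p=/bru; c=cosmi]
Result: created
Step: cabinet.recite[p=/bru]
Result: cosmi
Step: dayspinner.gapto[d=1752-03-16]
Result: 59
Step: dayspinner.drift[n=-106]
Result: 1751-10-03
Step: cabinet.listout[p=/]
Result: [bru]
Step: cabinet.inscribe[p=/lipuz; c=vo]
Result: created
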